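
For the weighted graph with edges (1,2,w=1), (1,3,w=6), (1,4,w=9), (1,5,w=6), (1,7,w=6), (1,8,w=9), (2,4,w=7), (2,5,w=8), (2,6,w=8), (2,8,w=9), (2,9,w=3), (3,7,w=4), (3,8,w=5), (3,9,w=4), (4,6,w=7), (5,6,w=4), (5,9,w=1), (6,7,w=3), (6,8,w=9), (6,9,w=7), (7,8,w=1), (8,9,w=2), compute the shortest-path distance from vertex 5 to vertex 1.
5 (path: 5 -> 9 -> 2 -> 1; weights 1 + 3 + 1 = 5)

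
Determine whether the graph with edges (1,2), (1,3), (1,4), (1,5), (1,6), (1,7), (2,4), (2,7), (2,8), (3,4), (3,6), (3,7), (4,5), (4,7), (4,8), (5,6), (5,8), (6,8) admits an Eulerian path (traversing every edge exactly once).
Yes — and in fact it has an Eulerian circuit (the graph is connected and all 8 vertices have even degree)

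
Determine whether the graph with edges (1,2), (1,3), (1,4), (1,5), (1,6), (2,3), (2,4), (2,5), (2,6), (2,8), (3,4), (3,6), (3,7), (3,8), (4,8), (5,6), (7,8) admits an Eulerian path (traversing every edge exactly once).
Yes (the graph is connected and exactly 2 vertices have odd degree: {1, 5}; any Eulerian path must start and end at those)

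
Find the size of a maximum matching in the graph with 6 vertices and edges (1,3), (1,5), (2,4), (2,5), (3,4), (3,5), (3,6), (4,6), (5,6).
3 (matching: (1,3), (2,5), (4,6); upper bound floor(n/2) = floor(6/2) = 3)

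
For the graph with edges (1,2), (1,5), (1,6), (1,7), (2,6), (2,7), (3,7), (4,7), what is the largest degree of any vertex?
4 (attained at vertices 1, 7)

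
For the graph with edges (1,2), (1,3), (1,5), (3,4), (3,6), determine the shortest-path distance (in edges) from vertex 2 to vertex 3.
2 (path: 2 -> 1 -> 3, 2 edges)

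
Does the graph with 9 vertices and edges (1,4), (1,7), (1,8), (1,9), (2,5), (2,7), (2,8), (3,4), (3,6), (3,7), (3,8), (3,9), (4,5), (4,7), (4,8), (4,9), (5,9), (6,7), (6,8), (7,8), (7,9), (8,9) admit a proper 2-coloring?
No (odd cycle of length 3: 8 -> 1 -> 7 -> 8)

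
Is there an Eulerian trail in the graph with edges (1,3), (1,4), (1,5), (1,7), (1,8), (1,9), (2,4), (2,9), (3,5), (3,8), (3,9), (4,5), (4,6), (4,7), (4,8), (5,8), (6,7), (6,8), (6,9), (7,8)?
Yes — and in fact it has an Eulerian circuit (the graph is connected and all 9 vertices have even degree)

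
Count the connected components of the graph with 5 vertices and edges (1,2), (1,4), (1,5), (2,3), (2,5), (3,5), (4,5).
1 (components: {1, 2, 3, 4, 5})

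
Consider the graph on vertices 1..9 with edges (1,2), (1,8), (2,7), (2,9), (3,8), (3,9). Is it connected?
No, it has 4 components: {1, 2, 3, 7, 8, 9}, {4}, {5}, {6}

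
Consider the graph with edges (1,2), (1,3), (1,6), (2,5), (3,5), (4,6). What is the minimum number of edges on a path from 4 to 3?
3 (path: 4 -> 6 -> 1 -> 3, 3 edges)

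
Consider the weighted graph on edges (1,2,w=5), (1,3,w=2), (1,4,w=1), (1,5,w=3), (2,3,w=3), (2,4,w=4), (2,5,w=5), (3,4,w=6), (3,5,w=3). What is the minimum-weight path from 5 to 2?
5 (path: 5 -> 2; weights 5 = 5)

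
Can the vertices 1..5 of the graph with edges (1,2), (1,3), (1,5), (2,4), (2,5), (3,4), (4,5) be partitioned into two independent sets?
No (odd cycle of length 3: 5 -> 1 -> 2 -> 5)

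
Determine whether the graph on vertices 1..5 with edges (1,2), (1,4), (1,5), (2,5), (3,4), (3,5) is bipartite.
No (odd cycle of length 3: 2 -> 1 -> 5 -> 2)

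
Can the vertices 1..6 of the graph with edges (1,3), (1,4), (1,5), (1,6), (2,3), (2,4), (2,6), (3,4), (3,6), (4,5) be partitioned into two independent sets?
No (odd cycle of length 3: 4 -> 1 -> 3 -> 4)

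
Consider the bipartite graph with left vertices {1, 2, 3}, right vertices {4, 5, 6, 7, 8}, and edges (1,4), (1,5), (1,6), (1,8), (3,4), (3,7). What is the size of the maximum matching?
2 (matching: (1,8), (3,7); upper bound min(|L|,|R|) = min(3,5) = 3)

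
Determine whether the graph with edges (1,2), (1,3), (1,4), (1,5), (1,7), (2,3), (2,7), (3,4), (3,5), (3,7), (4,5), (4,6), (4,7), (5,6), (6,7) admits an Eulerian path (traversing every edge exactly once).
No (6 vertices have odd degree: {1, 2, 3, 4, 6, 7}; Eulerian path requires 0 or 2)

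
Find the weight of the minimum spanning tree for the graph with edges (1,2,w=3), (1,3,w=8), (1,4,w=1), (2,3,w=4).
8 (MST edges: (1,2,w=3), (1,4,w=1), (2,3,w=4); sum of weights 3 + 1 + 4 = 8)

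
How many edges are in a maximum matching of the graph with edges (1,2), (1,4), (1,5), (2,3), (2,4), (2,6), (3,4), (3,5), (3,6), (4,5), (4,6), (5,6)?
3 (matching: (1,2), (3,6), (4,5); upper bound floor(n/2) = floor(6/2) = 3)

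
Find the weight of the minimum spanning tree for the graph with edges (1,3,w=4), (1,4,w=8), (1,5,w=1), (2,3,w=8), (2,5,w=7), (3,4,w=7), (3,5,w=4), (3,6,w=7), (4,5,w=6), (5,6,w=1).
19 (MST edges: (1,3,w=4), (1,5,w=1), (2,5,w=7), (4,5,w=6), (5,6,w=1); sum of weights 4 + 1 + 7 + 6 + 1 = 19)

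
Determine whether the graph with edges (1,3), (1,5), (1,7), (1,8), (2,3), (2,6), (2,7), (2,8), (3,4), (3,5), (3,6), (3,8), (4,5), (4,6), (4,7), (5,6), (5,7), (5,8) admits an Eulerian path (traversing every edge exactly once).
Yes — and in fact it has an Eulerian circuit (the graph is connected and all 8 vertices have even degree)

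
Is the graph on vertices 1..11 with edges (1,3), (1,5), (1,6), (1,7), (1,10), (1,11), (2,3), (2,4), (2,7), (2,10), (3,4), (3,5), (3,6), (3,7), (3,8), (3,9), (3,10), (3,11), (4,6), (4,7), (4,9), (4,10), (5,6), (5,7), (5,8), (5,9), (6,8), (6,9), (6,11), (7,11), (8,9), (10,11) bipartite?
No (odd cycle of length 3: 6 -> 1 -> 5 -> 6)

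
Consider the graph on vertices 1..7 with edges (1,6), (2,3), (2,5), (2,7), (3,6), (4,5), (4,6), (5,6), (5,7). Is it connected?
Yes (BFS from 1 visits [1, 6, 3, 4, 5, 2, 7] — all 7 vertices reached)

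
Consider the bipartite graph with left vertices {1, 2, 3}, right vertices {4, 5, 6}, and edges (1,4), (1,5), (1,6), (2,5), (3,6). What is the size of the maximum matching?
3 (matching: (1,4), (2,5), (3,6); upper bound min(|L|,|R|) = min(3,3) = 3)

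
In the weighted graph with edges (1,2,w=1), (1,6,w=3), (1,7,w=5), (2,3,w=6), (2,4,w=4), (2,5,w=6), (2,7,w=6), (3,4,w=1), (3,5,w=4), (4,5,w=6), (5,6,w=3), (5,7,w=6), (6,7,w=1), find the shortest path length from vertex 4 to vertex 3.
1 (path: 4 -> 3; weights 1 = 1)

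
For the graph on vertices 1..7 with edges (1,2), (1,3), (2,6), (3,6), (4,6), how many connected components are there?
3 (components: {1, 2, 3, 4, 6}, {5}, {7})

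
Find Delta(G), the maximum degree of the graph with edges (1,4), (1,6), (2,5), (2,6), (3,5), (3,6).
3 (attained at vertex 6)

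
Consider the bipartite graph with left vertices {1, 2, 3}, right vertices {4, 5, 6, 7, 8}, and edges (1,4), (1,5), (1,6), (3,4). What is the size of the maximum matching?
2 (matching: (1,6), (3,4); upper bound min(|L|,|R|) = min(3,5) = 3)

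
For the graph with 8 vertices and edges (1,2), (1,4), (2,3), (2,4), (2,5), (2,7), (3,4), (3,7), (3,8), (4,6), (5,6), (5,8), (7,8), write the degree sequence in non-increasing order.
[5, 4, 4, 3, 3, 3, 2, 2] (degrees: deg(1)=2, deg(2)=5, deg(3)=4, deg(4)=4, deg(5)=3, deg(6)=2, deg(7)=3, deg(8)=3)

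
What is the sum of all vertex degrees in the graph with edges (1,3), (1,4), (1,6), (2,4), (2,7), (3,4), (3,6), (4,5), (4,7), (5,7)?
20 (handshake: sum of degrees = 2|E| = 2 x 10 = 20)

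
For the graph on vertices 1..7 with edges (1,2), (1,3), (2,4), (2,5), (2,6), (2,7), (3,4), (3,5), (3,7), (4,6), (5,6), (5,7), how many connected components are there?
1 (components: {1, 2, 3, 4, 5, 6, 7})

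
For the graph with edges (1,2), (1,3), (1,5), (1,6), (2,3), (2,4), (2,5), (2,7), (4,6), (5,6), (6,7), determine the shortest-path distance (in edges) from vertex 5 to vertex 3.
2 (path: 5 -> 2 -> 3, 2 edges)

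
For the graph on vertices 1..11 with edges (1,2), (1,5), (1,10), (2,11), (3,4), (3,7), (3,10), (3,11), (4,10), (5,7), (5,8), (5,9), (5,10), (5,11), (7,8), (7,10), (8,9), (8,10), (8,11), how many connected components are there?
2 (components: {1, 2, 3, 4, 5, 7, 8, 9, 10, 11}, {6})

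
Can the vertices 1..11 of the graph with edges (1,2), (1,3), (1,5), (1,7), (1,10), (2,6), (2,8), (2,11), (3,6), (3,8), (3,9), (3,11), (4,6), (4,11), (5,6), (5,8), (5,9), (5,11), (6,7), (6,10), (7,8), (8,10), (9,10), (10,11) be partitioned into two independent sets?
Yes. Partition: {1, 6, 8, 9, 11}, {2, 3, 4, 5, 7, 10}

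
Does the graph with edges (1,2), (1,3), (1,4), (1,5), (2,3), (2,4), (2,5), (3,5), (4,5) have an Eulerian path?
Yes (the graph is connected and exactly 2 vertices have odd degree: {3, 4}; any Eulerian path must start and end at those)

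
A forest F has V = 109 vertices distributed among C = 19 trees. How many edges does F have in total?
90 (Each of the 19 component trees on V_i vertices has V_i - 1 edges; summing gives V - C = 109 - 19 = 90)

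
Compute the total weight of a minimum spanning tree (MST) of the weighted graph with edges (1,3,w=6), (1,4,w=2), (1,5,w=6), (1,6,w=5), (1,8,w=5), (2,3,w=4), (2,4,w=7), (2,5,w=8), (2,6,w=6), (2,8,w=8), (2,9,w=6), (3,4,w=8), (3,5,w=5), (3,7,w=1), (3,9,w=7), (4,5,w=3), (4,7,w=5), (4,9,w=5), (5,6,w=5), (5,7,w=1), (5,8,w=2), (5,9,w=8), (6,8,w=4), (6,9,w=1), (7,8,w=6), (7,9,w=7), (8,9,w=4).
18 (MST edges: (1,4,w=2), (2,3,w=4), (3,7,w=1), (4,5,w=3), (5,7,w=1), (5,8,w=2), (6,8,w=4), (6,9,w=1); sum of weights 2 + 4 + 1 + 3 + 1 + 2 + 4 + 1 = 18)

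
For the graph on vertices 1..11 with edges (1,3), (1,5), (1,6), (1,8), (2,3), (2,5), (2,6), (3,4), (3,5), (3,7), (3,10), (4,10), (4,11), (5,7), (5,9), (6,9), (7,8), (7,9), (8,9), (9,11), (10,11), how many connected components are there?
1 (components: {1, 2, 3, 4, 5, 6, 7, 8, 9, 10, 11})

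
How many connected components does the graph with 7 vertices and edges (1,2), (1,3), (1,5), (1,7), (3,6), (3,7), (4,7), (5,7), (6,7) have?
1 (components: {1, 2, 3, 4, 5, 6, 7})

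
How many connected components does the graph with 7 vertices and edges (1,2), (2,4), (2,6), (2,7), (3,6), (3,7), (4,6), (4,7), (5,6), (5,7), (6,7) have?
1 (components: {1, 2, 3, 4, 5, 6, 7})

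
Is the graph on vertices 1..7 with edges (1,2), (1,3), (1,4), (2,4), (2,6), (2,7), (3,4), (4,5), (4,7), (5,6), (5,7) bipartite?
No (odd cycle of length 3: 2 -> 1 -> 4 -> 2)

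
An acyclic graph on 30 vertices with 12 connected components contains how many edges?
18 (Each of the 12 component trees on V_i vertices has V_i - 1 edges; summing gives V - C = 30 - 12 = 18)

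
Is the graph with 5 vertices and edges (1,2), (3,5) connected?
No, it has 3 components: {1, 2}, {3, 5}, {4}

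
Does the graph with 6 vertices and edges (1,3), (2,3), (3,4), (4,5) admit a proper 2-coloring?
Yes. Partition: {1, 2, 4, 6}, {3, 5}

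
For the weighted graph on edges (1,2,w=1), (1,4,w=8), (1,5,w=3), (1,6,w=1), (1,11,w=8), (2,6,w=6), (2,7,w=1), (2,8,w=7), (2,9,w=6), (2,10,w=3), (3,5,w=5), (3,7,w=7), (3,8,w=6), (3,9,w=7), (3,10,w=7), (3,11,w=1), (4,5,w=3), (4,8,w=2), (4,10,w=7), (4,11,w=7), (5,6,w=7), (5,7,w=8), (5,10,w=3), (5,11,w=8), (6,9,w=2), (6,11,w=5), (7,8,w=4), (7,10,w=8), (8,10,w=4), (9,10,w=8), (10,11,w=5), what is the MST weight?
22 (MST edges: (1,2,w=1), (1,5,w=3), (1,6,w=1), (2,7,w=1), (2,10,w=3), (3,5,w=5), (3,11,w=1), (4,5,w=3), (4,8,w=2), (6,9,w=2); sum of weights 1 + 3 + 1 + 1 + 3 + 5 + 1 + 3 + 2 + 2 = 22)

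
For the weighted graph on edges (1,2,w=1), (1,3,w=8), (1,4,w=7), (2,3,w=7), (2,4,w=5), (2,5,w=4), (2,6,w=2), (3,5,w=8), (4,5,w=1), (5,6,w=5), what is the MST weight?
15 (MST edges: (1,2,w=1), (2,3,w=7), (2,5,w=4), (2,6,w=2), (4,5,w=1); sum of weights 1 + 7 + 4 + 2 + 1 = 15)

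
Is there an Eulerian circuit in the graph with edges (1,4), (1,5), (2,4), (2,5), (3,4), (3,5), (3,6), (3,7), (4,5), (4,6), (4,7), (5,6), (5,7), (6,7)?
Yes (the graph is connected and all 7 vertices have even degree)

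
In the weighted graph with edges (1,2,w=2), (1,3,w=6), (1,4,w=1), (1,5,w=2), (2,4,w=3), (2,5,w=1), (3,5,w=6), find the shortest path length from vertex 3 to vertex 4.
7 (path: 3 -> 1 -> 4; weights 6 + 1 = 7)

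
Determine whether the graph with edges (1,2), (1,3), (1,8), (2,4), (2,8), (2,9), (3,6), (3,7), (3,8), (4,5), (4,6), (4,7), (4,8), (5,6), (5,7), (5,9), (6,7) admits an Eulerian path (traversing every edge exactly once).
Yes (the graph is connected and exactly 2 vertices have odd degree: {1, 4}; any Eulerian path must start and end at those)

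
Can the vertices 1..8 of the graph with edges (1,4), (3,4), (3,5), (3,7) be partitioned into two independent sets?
Yes. Partition: {1, 2, 3, 6, 8}, {4, 5, 7}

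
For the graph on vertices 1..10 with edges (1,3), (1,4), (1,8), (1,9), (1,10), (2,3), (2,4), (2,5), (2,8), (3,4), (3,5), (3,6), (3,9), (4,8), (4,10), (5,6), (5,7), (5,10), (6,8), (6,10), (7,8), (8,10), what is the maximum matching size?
5 (matching: (1,9), (2,3), (4,8), (5,7), (6,10); upper bound floor(n/2) = floor(10/2) = 5)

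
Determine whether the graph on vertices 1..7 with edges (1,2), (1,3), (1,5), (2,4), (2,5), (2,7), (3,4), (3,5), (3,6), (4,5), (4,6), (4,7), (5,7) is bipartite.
No (odd cycle of length 3: 3 -> 1 -> 5 -> 3)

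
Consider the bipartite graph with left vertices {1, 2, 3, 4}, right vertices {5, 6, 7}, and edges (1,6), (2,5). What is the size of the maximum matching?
2 (matching: (1,6), (2,5); upper bound min(|L|,|R|) = min(4,3) = 3)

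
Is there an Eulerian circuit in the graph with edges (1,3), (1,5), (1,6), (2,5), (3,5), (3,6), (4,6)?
No (6 vertices have odd degree: {1, 2, 3, 4, 5, 6}; Eulerian circuit requires 0)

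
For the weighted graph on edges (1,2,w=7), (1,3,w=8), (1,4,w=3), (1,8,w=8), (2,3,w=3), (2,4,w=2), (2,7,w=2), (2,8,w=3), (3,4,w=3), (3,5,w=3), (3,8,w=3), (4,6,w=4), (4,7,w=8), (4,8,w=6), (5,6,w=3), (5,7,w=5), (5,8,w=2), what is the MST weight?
18 (MST edges: (1,4,w=3), (2,3,w=3), (2,4,w=2), (2,7,w=2), (2,8,w=3), (5,6,w=3), (5,8,w=2); sum of weights 3 + 3 + 2 + 2 + 3 + 3 + 2 = 18)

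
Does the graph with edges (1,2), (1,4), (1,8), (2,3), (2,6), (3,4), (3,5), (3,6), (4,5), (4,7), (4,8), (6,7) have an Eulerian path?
No (4 vertices have odd degree: {1, 2, 4, 6}; Eulerian path requires 0 or 2)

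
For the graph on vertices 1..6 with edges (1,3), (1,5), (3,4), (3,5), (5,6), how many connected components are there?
2 (components: {1, 3, 4, 5, 6}, {2})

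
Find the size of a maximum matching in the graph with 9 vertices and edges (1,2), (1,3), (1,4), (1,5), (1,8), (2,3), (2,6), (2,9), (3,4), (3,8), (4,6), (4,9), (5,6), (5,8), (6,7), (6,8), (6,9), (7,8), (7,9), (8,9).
4 (matching: (1,3), (2,6), (5,8), (7,9); upper bound floor(n/2) = floor(9/2) = 4)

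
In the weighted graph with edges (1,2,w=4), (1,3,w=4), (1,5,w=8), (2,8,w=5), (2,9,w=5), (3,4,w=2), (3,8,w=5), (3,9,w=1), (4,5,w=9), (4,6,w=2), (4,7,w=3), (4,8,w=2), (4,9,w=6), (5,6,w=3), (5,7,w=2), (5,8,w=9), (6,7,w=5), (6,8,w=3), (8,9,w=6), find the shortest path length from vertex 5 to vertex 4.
5 (path: 5 -> 6 -> 4; weights 3 + 2 = 5)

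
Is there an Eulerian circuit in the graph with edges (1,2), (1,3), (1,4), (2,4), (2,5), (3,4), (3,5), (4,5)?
No (4 vertices have odd degree: {1, 2, 3, 5}; Eulerian circuit requires 0)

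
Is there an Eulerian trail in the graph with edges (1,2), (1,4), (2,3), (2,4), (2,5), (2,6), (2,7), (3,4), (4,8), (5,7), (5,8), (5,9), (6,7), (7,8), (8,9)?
Yes — and in fact it has an Eulerian circuit (the graph is connected and all 9 vertices have even degree)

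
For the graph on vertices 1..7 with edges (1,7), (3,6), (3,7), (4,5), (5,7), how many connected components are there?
2 (components: {1, 3, 4, 5, 6, 7}, {2})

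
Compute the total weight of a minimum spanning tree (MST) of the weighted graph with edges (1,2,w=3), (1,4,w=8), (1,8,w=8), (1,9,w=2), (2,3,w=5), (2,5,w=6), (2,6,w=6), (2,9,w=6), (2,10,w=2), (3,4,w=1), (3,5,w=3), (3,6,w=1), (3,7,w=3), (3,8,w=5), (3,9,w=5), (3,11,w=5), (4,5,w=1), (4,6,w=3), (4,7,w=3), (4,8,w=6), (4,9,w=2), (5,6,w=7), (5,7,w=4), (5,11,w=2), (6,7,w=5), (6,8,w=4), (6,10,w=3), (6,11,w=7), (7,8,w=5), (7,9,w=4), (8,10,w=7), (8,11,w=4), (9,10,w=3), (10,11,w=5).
21 (MST edges: (1,2,w=3), (1,9,w=2), (2,10,w=2), (3,4,w=1), (3,6,w=1), (3,7,w=3), (4,5,w=1), (4,9,w=2), (5,11,w=2), (6,8,w=4); sum of weights 3 + 2 + 2 + 1 + 1 + 3 + 1 + 2 + 2 + 4 = 21)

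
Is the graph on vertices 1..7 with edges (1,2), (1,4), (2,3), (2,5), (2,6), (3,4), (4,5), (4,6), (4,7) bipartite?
Yes. Partition: {1, 3, 5, 6, 7}, {2, 4}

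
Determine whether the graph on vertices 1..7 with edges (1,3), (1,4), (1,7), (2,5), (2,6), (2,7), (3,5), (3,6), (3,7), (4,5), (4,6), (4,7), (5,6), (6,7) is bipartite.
No (odd cycle of length 3: 7 -> 1 -> 4 -> 7)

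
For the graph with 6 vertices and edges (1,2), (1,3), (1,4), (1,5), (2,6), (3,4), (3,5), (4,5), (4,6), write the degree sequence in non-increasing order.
[4, 4, 3, 3, 2, 2] (degrees: deg(1)=4, deg(2)=2, deg(3)=3, deg(4)=4, deg(5)=3, deg(6)=2)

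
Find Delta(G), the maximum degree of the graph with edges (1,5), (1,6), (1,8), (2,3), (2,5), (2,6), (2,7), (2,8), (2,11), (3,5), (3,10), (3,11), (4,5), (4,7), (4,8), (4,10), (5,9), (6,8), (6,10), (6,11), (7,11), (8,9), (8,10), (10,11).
6 (attained at vertices 2, 8)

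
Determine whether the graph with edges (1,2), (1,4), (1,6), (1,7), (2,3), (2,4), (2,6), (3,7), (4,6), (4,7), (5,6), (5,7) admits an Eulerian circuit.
Yes (the graph is connected and all 7 vertices have even degree)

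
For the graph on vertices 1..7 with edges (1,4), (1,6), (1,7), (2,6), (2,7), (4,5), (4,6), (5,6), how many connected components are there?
2 (components: {1, 2, 4, 5, 6, 7}, {3})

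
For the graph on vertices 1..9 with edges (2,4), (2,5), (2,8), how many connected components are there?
6 (components: {1}, {2, 4, 5, 8}, {3}, {6}, {7}, {9})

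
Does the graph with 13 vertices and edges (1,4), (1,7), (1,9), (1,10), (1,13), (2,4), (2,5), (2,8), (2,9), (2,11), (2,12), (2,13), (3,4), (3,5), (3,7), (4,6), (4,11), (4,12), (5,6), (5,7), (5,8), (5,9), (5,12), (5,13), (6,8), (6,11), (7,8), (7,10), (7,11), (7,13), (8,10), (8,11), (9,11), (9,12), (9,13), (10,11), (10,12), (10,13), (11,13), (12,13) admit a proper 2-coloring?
No (odd cycle of length 3: 7 -> 1 -> 10 -> 7)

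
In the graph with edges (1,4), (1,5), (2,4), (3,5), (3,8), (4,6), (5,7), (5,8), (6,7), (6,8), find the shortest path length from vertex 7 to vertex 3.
2 (path: 7 -> 5 -> 3, 2 edges)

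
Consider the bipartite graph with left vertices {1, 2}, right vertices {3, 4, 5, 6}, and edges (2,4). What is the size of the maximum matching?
1 (matching: (2,4); upper bound min(|L|,|R|) = min(2,4) = 2)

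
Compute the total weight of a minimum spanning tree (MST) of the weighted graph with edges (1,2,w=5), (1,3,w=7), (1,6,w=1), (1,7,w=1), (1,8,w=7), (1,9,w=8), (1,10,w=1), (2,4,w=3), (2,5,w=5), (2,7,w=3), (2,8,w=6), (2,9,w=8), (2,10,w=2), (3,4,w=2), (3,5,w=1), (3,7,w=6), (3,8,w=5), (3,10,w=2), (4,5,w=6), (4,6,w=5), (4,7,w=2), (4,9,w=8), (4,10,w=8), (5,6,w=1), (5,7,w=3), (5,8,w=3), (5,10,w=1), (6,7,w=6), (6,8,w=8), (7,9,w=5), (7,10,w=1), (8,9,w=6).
17 (MST edges: (1,6,w=1), (1,7,w=1), (1,10,w=1), (2,10,w=2), (3,4,w=2), (3,5,w=1), (5,6,w=1), (5,8,w=3), (7,9,w=5); sum of weights 1 + 1 + 1 + 2 + 2 + 1 + 1 + 3 + 5 = 17)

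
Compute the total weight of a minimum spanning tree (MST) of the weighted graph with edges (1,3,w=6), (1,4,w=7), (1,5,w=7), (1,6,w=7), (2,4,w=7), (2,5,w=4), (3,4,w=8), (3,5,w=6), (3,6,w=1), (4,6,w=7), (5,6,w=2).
20 (MST edges: (1,3,w=6), (1,4,w=7), (2,5,w=4), (3,6,w=1), (5,6,w=2); sum of weights 6 + 7 + 4 + 1 + 2 = 20)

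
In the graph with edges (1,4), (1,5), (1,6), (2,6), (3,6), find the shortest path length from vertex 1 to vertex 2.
2 (path: 1 -> 6 -> 2, 2 edges)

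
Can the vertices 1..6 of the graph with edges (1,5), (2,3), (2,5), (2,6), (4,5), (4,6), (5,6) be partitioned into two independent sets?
No (odd cycle of length 3: 2 -> 5 -> 6 -> 2)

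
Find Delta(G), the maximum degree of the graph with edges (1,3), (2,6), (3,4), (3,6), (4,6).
3 (attained at vertices 3, 6)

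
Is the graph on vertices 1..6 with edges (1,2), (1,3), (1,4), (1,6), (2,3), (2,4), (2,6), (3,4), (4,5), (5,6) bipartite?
No (odd cycle of length 3: 2 -> 1 -> 6 -> 2)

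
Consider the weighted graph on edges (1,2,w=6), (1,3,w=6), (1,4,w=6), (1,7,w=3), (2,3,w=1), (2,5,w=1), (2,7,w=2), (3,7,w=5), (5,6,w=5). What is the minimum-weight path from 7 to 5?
3 (path: 7 -> 2 -> 5; weights 2 + 1 = 3)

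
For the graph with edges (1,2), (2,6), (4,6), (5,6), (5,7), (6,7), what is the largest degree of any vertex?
4 (attained at vertex 6)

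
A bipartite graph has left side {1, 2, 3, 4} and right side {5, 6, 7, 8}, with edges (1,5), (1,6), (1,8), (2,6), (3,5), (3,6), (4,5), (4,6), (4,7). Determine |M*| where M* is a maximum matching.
4 (matching: (1,8), (2,6), (3,5), (4,7); upper bound min(|L|,|R|) = min(4,4) = 4)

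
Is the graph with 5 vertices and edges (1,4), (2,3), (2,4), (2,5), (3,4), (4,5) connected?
Yes (BFS from 1 visits [1, 4, 2, 3, 5] — all 5 vertices reached)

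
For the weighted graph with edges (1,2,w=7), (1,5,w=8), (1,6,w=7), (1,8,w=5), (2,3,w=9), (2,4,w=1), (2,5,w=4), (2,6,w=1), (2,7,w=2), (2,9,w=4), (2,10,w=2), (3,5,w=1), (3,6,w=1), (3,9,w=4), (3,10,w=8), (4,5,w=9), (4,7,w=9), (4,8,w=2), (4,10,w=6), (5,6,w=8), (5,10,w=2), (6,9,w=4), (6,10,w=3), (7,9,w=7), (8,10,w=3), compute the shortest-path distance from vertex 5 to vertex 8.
5 (path: 5 -> 10 -> 8; weights 2 + 3 = 5)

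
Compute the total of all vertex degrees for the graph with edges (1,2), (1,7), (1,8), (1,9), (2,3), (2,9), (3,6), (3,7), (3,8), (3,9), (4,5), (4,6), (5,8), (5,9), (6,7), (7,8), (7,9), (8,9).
36 (handshake: sum of degrees = 2|E| = 2 x 18 = 36)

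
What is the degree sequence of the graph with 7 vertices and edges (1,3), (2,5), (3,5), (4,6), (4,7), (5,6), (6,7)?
[3, 3, 2, 2, 2, 1, 1] (degrees: deg(1)=1, deg(2)=1, deg(3)=2, deg(4)=2, deg(5)=3, deg(6)=3, deg(7)=2)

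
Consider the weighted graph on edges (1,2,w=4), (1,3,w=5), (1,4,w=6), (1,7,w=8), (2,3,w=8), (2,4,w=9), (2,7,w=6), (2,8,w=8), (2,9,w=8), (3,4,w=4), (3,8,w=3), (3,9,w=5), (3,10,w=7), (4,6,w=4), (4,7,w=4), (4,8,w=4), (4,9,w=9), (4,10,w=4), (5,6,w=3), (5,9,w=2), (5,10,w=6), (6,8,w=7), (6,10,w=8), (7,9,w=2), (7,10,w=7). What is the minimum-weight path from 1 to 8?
8 (path: 1 -> 3 -> 8; weights 5 + 3 = 8)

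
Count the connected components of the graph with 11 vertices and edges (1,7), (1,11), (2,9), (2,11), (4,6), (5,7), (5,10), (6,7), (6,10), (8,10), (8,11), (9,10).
2 (components: {1, 2, 4, 5, 6, 7, 8, 9, 10, 11}, {3})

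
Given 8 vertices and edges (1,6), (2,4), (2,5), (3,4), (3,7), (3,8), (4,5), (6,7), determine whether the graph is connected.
Yes (BFS from 1 visits [1, 6, 7, 3, 4, 8, 2, 5] — all 8 vertices reached)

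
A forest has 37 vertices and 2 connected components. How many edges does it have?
35 (Each of the 2 component trees on V_i vertices has V_i - 1 edges; summing gives V - C = 37 - 2 = 35)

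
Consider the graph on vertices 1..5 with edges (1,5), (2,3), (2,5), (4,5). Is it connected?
Yes (BFS from 1 visits [1, 5, 2, 4, 3] — all 5 vertices reached)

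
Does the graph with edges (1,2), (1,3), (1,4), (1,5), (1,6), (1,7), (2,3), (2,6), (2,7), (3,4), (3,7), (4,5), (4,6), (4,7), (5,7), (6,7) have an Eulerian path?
Yes (the graph is connected and exactly 2 vertices have odd degree: {4, 5}; any Eulerian path must start and end at those)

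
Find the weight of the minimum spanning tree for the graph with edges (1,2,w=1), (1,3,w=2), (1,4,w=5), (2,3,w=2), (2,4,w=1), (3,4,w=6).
4 (MST edges: (1,2,w=1), (1,3,w=2), (2,4,w=1); sum of weights 1 + 2 + 1 = 4)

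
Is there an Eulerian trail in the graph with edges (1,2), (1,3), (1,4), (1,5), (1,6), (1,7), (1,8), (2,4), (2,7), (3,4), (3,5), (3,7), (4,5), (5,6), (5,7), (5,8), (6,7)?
No (4 vertices have odd degree: {1, 2, 6, 7}; Eulerian path requires 0 or 2)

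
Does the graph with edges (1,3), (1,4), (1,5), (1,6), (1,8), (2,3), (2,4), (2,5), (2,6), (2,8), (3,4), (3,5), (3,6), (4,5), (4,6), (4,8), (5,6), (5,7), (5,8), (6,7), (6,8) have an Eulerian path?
No (6 vertices have odd degree: {1, 2, 3, 5, 6, 8}; Eulerian path requires 0 or 2)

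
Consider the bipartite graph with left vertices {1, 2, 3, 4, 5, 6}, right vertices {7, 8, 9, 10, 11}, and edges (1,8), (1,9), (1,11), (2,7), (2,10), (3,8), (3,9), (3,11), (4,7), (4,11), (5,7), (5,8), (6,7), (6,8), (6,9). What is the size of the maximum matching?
5 (matching: (1,11), (2,10), (3,9), (4,7), (5,8); upper bound min(|L|,|R|) = min(6,5) = 5)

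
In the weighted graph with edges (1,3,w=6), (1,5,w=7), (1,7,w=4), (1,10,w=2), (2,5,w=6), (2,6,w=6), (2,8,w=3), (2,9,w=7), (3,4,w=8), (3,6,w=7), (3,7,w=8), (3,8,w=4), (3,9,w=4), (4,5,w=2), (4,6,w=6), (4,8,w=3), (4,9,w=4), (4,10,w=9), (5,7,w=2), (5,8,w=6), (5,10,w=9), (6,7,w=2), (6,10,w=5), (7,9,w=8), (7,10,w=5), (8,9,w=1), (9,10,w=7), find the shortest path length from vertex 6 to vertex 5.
4 (path: 6 -> 7 -> 5; weights 2 + 2 = 4)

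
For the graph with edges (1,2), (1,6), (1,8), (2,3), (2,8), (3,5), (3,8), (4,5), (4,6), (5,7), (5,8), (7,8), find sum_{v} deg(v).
24 (handshake: sum of degrees = 2|E| = 2 x 12 = 24)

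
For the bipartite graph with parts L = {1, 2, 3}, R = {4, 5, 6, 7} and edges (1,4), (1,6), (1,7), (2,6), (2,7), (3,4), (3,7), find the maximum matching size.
3 (matching: (1,7), (2,6), (3,4); upper bound min(|L|,|R|) = min(3,4) = 3)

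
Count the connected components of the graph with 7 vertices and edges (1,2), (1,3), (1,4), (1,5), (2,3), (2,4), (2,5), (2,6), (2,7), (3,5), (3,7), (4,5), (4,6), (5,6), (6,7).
1 (components: {1, 2, 3, 4, 5, 6, 7})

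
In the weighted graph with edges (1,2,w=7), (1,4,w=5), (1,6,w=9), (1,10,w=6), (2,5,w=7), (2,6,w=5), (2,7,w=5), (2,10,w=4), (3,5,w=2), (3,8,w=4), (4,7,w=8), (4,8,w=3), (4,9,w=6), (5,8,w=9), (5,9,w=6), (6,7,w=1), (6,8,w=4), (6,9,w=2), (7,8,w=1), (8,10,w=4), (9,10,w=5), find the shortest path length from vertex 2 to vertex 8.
6 (path: 2 -> 7 -> 8; weights 5 + 1 = 6)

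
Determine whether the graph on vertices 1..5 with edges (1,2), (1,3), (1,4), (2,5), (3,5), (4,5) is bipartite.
Yes. Partition: {1, 5}, {2, 3, 4}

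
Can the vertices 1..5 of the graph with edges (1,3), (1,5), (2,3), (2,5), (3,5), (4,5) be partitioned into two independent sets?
No (odd cycle of length 3: 5 -> 1 -> 3 -> 5)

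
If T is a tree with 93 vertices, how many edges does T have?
92 (A tree on V vertices has V - 1 edges, so 93 - 1 = 92)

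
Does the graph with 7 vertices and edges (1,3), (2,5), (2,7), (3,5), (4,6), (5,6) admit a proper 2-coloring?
Yes. Partition: {1, 4, 5, 7}, {2, 3, 6}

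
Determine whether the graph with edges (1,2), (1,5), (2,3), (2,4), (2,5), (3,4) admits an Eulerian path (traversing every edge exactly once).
Yes — and in fact it has an Eulerian circuit (the graph is connected and all 5 vertices have even degree)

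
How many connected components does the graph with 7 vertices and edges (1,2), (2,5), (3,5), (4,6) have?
3 (components: {1, 2, 3, 5}, {4, 6}, {7})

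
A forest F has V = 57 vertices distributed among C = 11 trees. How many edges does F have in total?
46 (Each of the 11 component trees on V_i vertices has V_i - 1 edges; summing gives V - C = 57 - 11 = 46)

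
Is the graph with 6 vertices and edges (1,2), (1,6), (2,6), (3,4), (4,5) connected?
No, it has 2 components: {1, 2, 6}, {3, 4, 5}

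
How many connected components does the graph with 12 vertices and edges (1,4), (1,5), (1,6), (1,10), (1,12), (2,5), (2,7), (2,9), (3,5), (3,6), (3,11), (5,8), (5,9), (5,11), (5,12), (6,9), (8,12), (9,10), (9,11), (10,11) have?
1 (components: {1, 2, 3, 4, 5, 6, 7, 8, 9, 10, 11, 12})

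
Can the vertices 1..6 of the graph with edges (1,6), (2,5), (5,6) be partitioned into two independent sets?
Yes. Partition: {1, 3, 4, 5}, {2, 6}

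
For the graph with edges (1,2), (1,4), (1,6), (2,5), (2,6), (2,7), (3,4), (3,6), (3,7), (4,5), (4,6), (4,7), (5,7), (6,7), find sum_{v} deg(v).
28 (handshake: sum of degrees = 2|E| = 2 x 14 = 28)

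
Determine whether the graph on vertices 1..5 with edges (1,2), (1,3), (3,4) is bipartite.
Yes. Partition: {1, 4, 5}, {2, 3}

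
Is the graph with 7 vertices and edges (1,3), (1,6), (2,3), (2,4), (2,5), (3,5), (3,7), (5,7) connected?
Yes (BFS from 1 visits [1, 3, 6, 2, 5, 7, 4] — all 7 vertices reached)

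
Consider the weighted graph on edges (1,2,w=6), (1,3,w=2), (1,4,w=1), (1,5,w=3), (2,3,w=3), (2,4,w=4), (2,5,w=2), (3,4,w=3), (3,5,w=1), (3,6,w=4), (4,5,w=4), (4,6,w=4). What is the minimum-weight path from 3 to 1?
2 (path: 3 -> 1; weights 2 = 2)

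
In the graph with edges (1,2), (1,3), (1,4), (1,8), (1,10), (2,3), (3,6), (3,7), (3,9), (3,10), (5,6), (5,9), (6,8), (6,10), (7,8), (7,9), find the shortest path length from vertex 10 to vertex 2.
2 (path: 10 -> 1 -> 2, 2 edges)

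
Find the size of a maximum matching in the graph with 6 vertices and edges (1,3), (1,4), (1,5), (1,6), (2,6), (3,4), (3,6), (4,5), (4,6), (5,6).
3 (matching: (1,5), (2,6), (3,4); upper bound floor(n/2) = floor(6/2) = 3)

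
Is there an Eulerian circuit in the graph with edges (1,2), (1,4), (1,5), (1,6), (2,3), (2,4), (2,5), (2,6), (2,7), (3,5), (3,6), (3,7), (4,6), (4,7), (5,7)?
Yes (the graph is connected and all 7 vertices have even degree)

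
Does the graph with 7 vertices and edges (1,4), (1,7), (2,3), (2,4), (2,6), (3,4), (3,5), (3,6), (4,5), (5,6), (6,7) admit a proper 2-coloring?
No (odd cycle of length 5: 3 -> 4 -> 1 -> 7 -> 6 -> 3)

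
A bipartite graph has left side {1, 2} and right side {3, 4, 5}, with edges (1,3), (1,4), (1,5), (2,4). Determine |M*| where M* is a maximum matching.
2 (matching: (1,5), (2,4); upper bound min(|L|,|R|) = min(2,3) = 2)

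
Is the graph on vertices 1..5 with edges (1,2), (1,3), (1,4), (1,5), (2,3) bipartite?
No (odd cycle of length 3: 3 -> 1 -> 2 -> 3)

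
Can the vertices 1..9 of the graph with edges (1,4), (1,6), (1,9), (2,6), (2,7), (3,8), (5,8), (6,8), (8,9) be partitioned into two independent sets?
Yes. Partition: {1, 2, 8}, {3, 4, 5, 6, 7, 9}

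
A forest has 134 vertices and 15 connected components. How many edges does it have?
119 (Each of the 15 component trees on V_i vertices has V_i - 1 edges; summing gives V - C = 134 - 15 = 119)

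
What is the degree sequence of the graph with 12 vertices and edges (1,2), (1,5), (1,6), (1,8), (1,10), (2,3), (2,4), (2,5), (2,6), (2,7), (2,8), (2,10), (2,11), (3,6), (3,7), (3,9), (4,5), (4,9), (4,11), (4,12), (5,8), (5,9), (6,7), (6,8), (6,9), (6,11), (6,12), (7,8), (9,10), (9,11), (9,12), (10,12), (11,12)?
[9, 8, 7, 5, 5, 5, 5, 5, 5, 4, 4, 4] (degrees: deg(1)=5, deg(2)=9, deg(3)=4, deg(4)=5, deg(5)=5, deg(6)=8, deg(7)=4, deg(8)=5, deg(9)=7, deg(10)=4, deg(11)=5, deg(12)=5)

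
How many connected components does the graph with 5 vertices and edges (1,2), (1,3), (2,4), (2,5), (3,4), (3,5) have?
1 (components: {1, 2, 3, 4, 5})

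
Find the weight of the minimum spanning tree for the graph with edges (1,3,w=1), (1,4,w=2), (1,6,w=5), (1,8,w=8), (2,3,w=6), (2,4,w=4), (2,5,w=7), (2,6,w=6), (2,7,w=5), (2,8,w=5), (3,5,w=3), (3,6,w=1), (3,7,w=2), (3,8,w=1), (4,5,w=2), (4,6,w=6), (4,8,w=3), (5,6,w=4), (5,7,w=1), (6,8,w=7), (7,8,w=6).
12 (MST edges: (1,3,w=1), (1,4,w=2), (2,4,w=4), (3,6,w=1), (3,7,w=2), (3,8,w=1), (5,7,w=1); sum of weights 1 + 2 + 4 + 1 + 2 + 1 + 1 = 12)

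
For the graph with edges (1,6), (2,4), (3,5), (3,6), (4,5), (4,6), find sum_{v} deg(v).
12 (handshake: sum of degrees = 2|E| = 2 x 6 = 12)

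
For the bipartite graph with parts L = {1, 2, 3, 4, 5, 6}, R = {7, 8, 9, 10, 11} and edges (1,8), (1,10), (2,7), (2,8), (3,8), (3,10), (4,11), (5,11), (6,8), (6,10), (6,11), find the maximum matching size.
4 (matching: (1,10), (2,7), (3,8), (4,11); upper bound min(|L|,|R|) = min(6,5) = 5)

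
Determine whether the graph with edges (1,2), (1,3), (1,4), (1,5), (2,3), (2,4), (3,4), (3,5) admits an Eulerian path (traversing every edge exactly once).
Yes (the graph is connected and exactly 2 vertices have odd degree: {2, 4}; any Eulerian path must start and end at those)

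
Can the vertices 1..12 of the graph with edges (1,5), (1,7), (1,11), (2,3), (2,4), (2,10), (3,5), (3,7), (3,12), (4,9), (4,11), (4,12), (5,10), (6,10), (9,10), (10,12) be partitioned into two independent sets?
Yes. Partition: {1, 3, 4, 8, 10}, {2, 5, 6, 7, 9, 11, 12}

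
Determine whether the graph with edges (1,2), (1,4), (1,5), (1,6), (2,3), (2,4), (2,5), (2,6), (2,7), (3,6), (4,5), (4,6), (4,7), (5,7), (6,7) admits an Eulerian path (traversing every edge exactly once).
Yes (the graph is connected and exactly 2 vertices have odd degree: {4, 6}; any Eulerian path must start and end at those)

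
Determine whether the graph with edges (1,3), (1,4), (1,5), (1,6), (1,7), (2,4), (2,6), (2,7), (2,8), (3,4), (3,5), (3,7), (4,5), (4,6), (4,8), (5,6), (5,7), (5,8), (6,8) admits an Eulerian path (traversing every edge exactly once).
Yes (the graph is connected and exactly 2 vertices have odd degree: {1, 6}; any Eulerian path must start and end at those)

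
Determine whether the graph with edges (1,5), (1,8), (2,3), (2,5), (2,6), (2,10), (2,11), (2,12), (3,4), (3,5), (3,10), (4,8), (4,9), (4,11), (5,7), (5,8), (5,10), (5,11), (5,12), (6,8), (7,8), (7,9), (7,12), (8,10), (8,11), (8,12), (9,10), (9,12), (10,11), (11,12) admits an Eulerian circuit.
Yes (the graph is connected and all 12 vertices have even degree)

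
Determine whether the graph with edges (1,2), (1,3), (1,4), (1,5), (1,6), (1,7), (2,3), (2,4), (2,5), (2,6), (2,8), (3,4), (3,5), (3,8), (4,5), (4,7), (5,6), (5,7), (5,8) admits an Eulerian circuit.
No (6 vertices have odd degree: {3, 4, 5, 6, 7, 8}; Eulerian circuit requires 0)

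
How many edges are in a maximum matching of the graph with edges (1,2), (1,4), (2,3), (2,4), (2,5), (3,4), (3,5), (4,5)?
2 (matching: (2,5), (3,4); upper bound floor(n/2) = floor(5/2) = 2)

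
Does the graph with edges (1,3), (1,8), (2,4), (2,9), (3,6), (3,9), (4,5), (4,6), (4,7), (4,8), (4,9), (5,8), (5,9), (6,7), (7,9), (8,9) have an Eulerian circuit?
No (4 vertices have odd degree: {3, 5, 6, 7}; Eulerian circuit requires 0)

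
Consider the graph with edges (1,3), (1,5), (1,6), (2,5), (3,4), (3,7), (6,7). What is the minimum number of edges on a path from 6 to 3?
2 (path: 6 -> 1 -> 3, 2 edges)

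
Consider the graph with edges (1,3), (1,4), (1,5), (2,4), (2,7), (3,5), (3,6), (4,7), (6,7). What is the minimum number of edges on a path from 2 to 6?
2 (path: 2 -> 7 -> 6, 2 edges)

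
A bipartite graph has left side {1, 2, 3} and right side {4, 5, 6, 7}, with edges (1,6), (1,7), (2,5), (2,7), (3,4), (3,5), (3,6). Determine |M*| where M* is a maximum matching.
3 (matching: (1,7), (2,5), (3,6); upper bound min(|L|,|R|) = min(3,4) = 3)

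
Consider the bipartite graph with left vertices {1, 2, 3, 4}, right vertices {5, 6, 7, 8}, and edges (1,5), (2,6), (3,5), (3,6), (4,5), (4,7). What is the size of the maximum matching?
3 (matching: (1,5), (2,6), (4,7); upper bound min(|L|,|R|) = min(4,4) = 4)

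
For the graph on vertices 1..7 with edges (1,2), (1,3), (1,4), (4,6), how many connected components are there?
3 (components: {1, 2, 3, 4, 6}, {5}, {7})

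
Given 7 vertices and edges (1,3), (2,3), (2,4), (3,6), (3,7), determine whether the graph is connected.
No, it has 2 components: {1, 2, 3, 4, 6, 7}, {5}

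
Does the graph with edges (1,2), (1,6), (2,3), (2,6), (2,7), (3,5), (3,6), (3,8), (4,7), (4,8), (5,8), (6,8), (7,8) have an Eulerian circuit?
No (2 vertices have odd degree: {7, 8}; Eulerian circuit requires 0)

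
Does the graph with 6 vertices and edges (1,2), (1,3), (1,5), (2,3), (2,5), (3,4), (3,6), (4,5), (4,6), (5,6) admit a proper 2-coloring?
No (odd cycle of length 3: 3 -> 1 -> 2 -> 3)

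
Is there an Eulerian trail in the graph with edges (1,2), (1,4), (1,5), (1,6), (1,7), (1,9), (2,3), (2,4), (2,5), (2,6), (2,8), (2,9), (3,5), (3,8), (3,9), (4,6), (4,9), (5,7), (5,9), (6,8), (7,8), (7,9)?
Yes (the graph is connected and exactly 2 vertices have odd degree: {2, 5}; any Eulerian path must start and end at those)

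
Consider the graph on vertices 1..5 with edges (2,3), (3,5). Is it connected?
No, it has 3 components: {1}, {2, 3, 5}, {4}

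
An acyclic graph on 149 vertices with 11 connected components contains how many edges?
138 (Each of the 11 component trees on V_i vertices has V_i - 1 edges; summing gives V - C = 149 - 11 = 138)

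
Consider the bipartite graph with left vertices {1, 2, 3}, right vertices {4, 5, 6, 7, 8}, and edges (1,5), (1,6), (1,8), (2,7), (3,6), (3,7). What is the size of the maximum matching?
3 (matching: (1,8), (2,7), (3,6); upper bound min(|L|,|R|) = min(3,5) = 3)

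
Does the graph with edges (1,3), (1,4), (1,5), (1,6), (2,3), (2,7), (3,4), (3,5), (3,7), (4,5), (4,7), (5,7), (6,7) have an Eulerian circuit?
No (2 vertices have odd degree: {3, 7}; Eulerian circuit requires 0)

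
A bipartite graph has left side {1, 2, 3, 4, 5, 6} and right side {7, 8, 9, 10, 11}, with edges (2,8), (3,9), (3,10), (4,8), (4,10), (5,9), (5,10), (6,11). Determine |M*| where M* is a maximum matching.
4 (matching: (2,8), (3,10), (5,9), (6,11); upper bound min(|L|,|R|) = min(6,5) = 5)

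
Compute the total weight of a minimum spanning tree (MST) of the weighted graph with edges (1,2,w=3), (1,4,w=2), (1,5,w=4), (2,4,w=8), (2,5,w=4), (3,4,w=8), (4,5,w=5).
17 (MST edges: (1,2,w=3), (1,4,w=2), (1,5,w=4), (3,4,w=8); sum of weights 3 + 2 + 4 + 8 = 17)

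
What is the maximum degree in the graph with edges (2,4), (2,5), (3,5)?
2 (attained at vertices 2, 5)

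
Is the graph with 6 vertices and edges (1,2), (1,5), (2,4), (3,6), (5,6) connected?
Yes (BFS from 1 visits [1, 2, 5, 4, 6, 3] — all 6 vertices reached)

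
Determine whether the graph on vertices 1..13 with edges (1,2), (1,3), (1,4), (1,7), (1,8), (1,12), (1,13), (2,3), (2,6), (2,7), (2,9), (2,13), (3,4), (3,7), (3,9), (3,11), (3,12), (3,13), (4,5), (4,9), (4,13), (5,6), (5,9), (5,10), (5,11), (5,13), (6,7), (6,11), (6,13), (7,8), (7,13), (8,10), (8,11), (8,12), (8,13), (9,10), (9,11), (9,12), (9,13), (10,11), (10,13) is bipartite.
No (odd cycle of length 3: 13 -> 1 -> 2 -> 13)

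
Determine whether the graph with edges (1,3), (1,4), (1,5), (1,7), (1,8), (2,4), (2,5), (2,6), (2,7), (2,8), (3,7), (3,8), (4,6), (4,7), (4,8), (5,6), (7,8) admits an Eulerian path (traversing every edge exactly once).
No (8 vertices have odd degree: {1, 2, 3, 4, 5, 6, 7, 8}; Eulerian path requires 0 or 2)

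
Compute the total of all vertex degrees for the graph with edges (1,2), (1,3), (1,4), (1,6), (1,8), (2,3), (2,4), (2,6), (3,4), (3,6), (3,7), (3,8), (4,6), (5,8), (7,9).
30 (handshake: sum of degrees = 2|E| = 2 x 15 = 30)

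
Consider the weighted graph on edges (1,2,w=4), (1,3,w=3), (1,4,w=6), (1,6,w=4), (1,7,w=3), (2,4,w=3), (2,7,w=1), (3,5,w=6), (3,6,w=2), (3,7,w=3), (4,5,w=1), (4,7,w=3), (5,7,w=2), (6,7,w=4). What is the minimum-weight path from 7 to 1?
3 (path: 7 -> 1; weights 3 = 3)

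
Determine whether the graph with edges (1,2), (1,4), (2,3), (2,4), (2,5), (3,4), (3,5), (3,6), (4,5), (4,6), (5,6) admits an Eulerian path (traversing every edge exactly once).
Yes (the graph is connected and exactly 2 vertices have odd degree: {4, 6}; any Eulerian path must start and end at those)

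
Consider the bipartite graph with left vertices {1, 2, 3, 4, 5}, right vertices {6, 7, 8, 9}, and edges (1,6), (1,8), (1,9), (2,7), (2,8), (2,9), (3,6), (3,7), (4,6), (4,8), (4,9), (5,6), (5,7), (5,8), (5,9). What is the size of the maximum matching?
4 (matching: (1,9), (2,8), (3,7), (4,6); upper bound min(|L|,|R|) = min(5,4) = 4)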